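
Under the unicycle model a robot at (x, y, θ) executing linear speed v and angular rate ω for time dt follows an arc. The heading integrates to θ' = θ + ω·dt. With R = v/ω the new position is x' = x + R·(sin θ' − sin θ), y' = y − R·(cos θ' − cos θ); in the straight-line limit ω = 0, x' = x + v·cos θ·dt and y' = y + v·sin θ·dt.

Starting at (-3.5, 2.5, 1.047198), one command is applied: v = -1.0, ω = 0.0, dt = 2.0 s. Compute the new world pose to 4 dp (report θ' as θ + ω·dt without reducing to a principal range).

θ' = 1.0472 + 0.0·2.0 = 1.0472
ω = 0 → straight: x' = -3.5 + -1.0·cos(1.0472)·2.0 = -4.5000
y' = 2.5 + -1.0·sin(1.0472)·2.0 = 0.7679

(-4.5000, 0.7679, 1.0472)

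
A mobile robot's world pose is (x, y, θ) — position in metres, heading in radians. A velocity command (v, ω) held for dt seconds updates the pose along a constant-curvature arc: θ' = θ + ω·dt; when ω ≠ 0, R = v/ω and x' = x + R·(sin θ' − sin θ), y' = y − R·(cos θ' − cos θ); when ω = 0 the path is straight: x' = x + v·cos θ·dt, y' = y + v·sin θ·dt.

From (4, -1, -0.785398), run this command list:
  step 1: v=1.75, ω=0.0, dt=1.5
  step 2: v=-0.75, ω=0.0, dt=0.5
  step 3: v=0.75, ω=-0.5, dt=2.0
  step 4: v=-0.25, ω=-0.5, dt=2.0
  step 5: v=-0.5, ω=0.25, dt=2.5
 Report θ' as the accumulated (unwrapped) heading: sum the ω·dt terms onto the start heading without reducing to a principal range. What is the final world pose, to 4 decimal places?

step 1: θ'=-0.7854 (straight) → pose (5.8562, -2.8562, -0.7854)
step 2: θ'=-0.7854 (straight) → pose (5.5910, -2.5910, -0.7854)
step 3: θ'=-1.7854 (R=-1.5000) → pose (5.9959, -3.9711, -1.7854)
step 4: θ'=-2.7854 (R=0.5000) → pose (6.3101, -3.6090, -2.7854)
step 5: θ'=-2.1604 (R=-2.0000) → pose (7.2750, -2.8466, -2.1604)

(7.2750, -2.8466, -2.1604)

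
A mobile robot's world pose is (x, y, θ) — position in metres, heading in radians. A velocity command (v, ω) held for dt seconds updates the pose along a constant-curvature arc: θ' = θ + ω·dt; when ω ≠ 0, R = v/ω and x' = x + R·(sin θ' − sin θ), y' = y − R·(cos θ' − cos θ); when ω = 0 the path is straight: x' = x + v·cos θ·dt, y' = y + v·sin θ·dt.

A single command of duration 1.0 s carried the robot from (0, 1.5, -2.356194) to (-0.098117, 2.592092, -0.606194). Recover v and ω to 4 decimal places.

v = -1.2500, ω = 1.7500

Δθ = -0.606194 − -2.356194 = 1.750000
ω = Δθ/dt = 1.750000/1.0 = 1.7500
R = −Δy/(cos θ' − cos θ) = -0.7143
v = R·ω = -0.7143·1.7500 = -1.2500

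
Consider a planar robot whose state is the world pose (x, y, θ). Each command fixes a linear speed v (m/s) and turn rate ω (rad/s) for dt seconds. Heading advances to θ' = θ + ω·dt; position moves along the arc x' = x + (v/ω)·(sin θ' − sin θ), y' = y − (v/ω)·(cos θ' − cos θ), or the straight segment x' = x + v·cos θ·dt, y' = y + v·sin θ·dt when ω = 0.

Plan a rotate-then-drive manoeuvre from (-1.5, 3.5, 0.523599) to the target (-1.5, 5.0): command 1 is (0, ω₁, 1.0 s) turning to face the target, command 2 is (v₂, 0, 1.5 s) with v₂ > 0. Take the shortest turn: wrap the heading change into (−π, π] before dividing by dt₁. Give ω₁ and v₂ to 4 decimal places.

ω₁ = 1.0472, v₂ = 1.0000

heading to target = atan2(5−3.5, -1.5−-1.5) = 1.5708
Δθ = wrap(1.5708 − 0.5236) = 1.0472; ω₁ = Δθ/dt₁ = 1.0472
distance = √((-1.5−-1.5)² + (5−3.5)²) = 1.5000; v₂ = distance/dt₂ = 1.0000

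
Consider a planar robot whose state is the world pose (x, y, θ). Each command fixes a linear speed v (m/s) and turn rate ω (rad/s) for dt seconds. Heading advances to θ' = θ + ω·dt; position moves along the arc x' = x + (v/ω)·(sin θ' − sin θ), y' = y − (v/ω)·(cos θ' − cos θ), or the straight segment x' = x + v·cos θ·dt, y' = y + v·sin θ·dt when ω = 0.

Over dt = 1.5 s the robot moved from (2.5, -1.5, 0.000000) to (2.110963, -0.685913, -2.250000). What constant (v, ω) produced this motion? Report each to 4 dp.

v = -0.7500, ω = -1.5000

Δθ = -2.250000 − 0.000000 = -2.250000
ω = Δθ/dt = -2.250000/1.5 = -1.5000
R = −Δy/(cos θ' − cos θ) = 0.5000
v = R·ω = 0.5000·-1.5000 = -0.7500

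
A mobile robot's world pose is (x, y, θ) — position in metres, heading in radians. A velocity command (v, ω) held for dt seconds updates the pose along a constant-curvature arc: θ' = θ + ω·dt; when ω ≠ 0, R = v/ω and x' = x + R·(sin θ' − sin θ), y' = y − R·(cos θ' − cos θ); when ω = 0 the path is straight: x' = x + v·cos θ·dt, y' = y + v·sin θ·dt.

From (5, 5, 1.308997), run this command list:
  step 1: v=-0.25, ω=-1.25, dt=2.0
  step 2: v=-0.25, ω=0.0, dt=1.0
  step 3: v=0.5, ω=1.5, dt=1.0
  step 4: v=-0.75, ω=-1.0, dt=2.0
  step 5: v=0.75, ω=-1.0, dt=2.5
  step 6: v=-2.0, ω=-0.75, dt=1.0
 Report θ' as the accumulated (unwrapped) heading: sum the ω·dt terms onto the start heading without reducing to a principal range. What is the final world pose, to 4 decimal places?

step 1: θ'=-1.1910 (R=0.2000) → pose (4.6211, 4.9776, -1.1910)
step 2: θ'=-1.1910 (straight) → pose (4.5284, 5.2098, -1.1910)
step 3: θ'=0.3090 (R=0.3333) → pose (4.9393, 5.0158, 0.3090)
step 4: θ'=-1.6910 (R=0.7500) → pose (3.9667, 5.8203, -1.6910)
step 5: θ'=-4.1910 (R=-0.7500) → pose (2.5717, 5.5366, -4.1910)
step 6: θ'=-4.9410 (R=2.6667) → pose (2.8567, 3.6041, -4.9410)

(2.8567, 3.6041, -4.9410)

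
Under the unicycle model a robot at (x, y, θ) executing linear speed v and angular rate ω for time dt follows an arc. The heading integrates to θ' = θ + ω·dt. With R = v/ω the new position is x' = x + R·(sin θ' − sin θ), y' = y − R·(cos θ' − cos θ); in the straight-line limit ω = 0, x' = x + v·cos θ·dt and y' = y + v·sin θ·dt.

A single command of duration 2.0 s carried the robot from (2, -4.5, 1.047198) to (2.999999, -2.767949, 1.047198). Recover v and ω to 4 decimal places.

Δθ = 1.047198 − 1.047198 = 0.000000
ω = Δθ/dt = 0.000000/2.0 = 0.0000
ω = 0 → v = (Δx·cos θ + Δy·sin θ)/dt = 1.0000

v = 1.0000, ω = 0.0000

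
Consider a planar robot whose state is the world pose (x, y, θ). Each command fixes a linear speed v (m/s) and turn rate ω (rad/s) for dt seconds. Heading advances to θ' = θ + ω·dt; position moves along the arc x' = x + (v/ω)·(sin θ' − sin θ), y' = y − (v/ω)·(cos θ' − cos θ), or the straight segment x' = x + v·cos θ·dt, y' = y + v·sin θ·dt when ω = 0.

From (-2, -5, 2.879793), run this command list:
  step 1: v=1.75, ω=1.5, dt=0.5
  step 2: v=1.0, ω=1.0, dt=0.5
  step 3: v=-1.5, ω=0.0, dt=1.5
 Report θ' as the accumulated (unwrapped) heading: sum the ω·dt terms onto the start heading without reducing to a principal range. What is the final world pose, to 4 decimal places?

(-1.9772, -3.5507, 4.1298)

step 1: θ'=3.6298 (R=1.1667) → pose (-2.8492, -5.0965, 3.6298)
step 2: θ'=4.1298 (R=1.0000) → pose (-3.2152, -5.4295, 4.1298)
step 3: θ'=4.1298 (straight) → pose (-1.9772, -3.5507, 4.1298)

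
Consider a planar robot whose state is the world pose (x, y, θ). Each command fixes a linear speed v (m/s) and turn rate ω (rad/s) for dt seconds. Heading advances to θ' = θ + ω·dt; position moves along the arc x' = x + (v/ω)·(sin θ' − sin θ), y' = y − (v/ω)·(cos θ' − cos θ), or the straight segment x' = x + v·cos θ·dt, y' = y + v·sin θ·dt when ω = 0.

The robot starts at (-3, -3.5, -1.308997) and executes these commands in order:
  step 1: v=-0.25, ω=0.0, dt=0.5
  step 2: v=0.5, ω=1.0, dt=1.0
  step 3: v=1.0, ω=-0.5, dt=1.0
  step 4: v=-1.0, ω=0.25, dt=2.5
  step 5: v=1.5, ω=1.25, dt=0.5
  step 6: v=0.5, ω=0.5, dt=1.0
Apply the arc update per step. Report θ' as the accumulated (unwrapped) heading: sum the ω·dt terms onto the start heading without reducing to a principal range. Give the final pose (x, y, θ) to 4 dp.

(-2.9119, -2.6695, 0.9410)

step 1: θ'=-1.3090 (straight) → pose (-3.0324, -3.3793, -1.3090)
step 2: θ'=-0.3090 (R=0.5000) → pose (-2.7014, -3.7262, -0.3090)
step 3: θ'=-0.8090 (R=-2.0000) → pose (-1.8625, -4.2510, -0.8090)
step 4: θ'=-0.1840 (R=-4.0000) → pose (-4.0250, -3.0794, -0.1840)
step 5: θ'=0.4410 (R=1.2000) → pose (-3.2932, -2.9849, 0.4410)
step 6: θ'=0.9410 (R=1.0000) → pose (-2.9119, -2.6695, 0.9410)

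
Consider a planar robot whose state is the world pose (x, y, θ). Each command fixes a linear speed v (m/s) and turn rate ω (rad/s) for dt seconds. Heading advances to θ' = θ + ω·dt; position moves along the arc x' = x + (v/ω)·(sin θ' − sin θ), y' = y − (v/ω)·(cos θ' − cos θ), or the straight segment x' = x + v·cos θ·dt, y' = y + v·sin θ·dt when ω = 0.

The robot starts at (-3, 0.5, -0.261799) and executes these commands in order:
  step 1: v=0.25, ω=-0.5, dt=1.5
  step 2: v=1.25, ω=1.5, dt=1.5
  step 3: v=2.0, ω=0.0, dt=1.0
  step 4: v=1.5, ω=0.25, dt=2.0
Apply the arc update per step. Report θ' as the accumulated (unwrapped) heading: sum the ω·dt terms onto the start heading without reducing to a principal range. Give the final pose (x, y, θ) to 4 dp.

step 1: θ'=-1.0118 (R=-0.5000) → pose (-2.7055, 0.2822, -1.0118)
step 2: θ'=1.2382 (R=0.8333) → pose (-1.2114, 0.4521, 1.2382)
step 3: θ'=1.2382 (straight) → pose (-0.5584, 2.3425, 1.2382)
step 4: θ'=1.7382 (R=6.0000) → pose (-0.3134, 5.3012, 1.7382)

(-0.3134, 5.3012, 1.7382)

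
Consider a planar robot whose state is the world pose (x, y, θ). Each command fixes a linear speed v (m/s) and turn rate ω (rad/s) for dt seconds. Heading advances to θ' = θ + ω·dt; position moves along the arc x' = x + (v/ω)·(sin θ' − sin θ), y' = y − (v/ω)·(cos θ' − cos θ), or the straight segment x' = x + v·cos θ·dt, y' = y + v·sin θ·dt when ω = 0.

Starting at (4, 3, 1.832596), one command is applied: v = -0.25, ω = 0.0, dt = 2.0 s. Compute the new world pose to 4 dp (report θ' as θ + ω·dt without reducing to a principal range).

(4.1294, 2.5170, 1.8326)

θ' = 1.8326 + 0.0·2.0 = 1.8326
ω = 0 → straight: x' = 4 + -0.25·cos(1.8326)·2.0 = 4.1294
y' = 3 + -0.25·sin(1.8326)·2.0 = 2.5170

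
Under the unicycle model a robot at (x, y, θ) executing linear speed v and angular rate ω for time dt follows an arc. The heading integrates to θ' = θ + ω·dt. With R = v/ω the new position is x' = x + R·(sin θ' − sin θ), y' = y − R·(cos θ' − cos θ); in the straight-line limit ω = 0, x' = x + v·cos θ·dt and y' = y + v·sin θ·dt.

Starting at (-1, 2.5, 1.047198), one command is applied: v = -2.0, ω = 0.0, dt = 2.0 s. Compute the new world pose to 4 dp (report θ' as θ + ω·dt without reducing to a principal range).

θ' = 1.0472 + 0.0·2.0 = 1.0472
ω = 0 → straight: x' = -1 + -2.0·cos(1.0472)·2.0 = -3.0000
y' = 2.5 + -2.0·sin(1.0472)·2.0 = -0.9641

(-3.0000, -0.9641, 1.0472)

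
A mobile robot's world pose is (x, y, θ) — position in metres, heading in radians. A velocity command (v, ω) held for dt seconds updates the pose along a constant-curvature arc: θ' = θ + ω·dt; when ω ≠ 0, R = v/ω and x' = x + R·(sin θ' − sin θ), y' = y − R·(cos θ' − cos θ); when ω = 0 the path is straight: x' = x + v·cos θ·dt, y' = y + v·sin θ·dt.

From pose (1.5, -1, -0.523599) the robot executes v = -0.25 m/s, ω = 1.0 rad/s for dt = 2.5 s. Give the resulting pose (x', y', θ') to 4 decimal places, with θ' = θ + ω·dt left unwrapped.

θ' = -0.5236 + 1.0·2.5 = 1.9764
R = v/ω = -0.25/1.0 = -0.2500
x' = 1.5 + -0.2500·(sin 1.9764 − sin -0.5236) = 1.1453
y' = -1 − -0.2500·(cos 1.9764 − cos -0.5236) = -1.3151

(1.1453, -1.3151, 1.9764)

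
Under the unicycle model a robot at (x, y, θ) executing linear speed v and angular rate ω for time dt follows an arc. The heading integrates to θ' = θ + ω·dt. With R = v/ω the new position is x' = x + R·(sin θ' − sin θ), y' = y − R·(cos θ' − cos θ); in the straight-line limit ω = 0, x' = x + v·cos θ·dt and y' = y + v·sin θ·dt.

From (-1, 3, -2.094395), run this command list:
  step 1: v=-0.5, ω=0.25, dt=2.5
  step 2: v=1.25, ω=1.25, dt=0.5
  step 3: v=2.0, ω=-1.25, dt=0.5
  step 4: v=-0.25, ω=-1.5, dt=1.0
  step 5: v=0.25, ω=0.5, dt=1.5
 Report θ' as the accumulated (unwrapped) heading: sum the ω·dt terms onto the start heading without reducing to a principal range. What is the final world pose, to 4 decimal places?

step 1: θ'=-1.4694 (R=-2.0000) → pose (-0.7423, 4.2025, -1.4694)
step 2: θ'=-0.8444 (R=1.0000) → pose (-0.4950, 3.6395, -0.8444)
step 3: θ'=-1.4694 (R=-1.6000) → pose (-0.0994, 2.7388, -1.4694)
step 4: θ'=-2.9694 (R=0.1667) → pose (0.0379, 2.9198, -2.9694)
step 5: θ'=-2.2194 (R=0.5000) → pose (-0.2749, 2.7293, -2.2194)

(-0.2749, 2.7293, -2.2194)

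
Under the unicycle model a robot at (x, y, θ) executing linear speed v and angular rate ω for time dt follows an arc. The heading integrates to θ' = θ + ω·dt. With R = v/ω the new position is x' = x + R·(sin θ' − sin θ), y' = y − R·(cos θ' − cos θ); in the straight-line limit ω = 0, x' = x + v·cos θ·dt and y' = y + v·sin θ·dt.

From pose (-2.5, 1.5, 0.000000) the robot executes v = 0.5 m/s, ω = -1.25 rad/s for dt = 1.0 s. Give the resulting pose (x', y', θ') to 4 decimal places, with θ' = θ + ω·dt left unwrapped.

θ' = 0.0000 + -1.25·1.0 = -1.2500
R = v/ω = 0.5/-1.25 = -0.4000
x' = -2.5 + -0.4000·(sin -1.2500 − sin 0.0000) = -2.1204
y' = 1.5 − -0.4000·(cos -1.2500 − cos 0.0000) = 1.2261

(-2.1204, 1.2261, -1.2500)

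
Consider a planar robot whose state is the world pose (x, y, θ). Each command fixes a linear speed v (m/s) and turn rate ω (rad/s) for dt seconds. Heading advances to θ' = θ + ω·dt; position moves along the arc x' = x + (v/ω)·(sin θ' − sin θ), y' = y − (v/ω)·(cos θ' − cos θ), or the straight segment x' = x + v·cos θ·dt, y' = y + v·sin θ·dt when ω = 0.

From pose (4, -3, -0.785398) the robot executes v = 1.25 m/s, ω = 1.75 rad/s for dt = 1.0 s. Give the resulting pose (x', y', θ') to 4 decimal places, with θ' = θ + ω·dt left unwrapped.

θ' = -0.7854 + 1.75·1.0 = 0.9646
R = v/ω = 1.25/1.75 = 0.7143
x' = 4 + 0.7143·(sin 0.9646 − sin -0.7854) = 5.0921
y' = -3 − 0.7143·(cos 0.9646 − cos -0.7854) = -2.9019

(5.0921, -2.9019, 0.9646)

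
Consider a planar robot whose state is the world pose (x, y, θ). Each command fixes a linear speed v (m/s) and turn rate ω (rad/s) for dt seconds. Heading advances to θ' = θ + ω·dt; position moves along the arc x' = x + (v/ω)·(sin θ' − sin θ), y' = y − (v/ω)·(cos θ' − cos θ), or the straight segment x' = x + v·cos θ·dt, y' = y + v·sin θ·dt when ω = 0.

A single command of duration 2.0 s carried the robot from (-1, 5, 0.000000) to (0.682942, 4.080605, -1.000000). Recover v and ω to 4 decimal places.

v = 1.0000, ω = -0.5000

Δθ = -1.000000 − 0.000000 = -1.000000
ω = Δθ/dt = -1.000000/2.0 = -0.5000
R = Δx/(sin θ' − sin θ) = -2.0000
v = R·ω = -2.0000·-0.5000 = 1.0000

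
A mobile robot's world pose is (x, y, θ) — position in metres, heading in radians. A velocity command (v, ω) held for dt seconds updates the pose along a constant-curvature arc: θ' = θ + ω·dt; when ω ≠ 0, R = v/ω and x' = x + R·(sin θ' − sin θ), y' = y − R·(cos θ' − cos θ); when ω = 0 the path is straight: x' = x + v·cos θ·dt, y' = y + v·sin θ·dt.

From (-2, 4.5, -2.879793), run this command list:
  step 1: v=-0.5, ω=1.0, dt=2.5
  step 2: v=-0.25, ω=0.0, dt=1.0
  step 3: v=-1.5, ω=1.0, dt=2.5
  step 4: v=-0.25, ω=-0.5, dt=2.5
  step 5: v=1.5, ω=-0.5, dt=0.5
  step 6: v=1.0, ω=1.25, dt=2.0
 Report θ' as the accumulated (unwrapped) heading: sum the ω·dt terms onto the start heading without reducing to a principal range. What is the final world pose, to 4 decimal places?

(-3.9538, 4.7383, 3.1202)

step 1: θ'=-0.3798 (R=-0.5000) → pose (-1.9440, 5.4473, -0.3798)
step 2: θ'=-0.3798 (straight) → pose (-2.1762, 5.5400, -0.3798)
step 3: θ'=2.1202 (R=-1.5000) → pose (-4.0116, 3.3636, 2.1202)
step 4: θ'=0.8702 (R=0.5000) → pose (-4.0558, 2.7802, 0.8702)
step 5: θ'=0.6202 (R=-3.0000) → pose (-3.5060, 3.2875, 0.6202)
step 6: θ'=3.1202 (R=0.8000) → pose (-3.9538, 4.7383, 3.1202)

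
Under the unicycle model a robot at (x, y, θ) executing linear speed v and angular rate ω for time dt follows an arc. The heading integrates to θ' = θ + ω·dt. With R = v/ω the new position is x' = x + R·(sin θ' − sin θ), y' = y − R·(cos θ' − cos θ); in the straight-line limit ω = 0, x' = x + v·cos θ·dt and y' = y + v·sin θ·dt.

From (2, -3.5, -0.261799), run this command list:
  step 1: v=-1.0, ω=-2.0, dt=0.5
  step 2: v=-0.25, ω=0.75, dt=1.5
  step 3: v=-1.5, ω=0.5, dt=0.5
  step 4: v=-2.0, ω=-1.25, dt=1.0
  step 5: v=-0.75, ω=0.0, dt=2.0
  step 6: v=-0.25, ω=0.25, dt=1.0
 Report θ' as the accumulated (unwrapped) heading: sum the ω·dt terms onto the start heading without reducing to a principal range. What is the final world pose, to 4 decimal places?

(-1.7624, -0.4421, -0.8868)

step 1: θ'=-1.2618 (R=0.5000) → pose (1.6531, -3.1691, -1.2618)
step 2: θ'=-0.1368 (R=-0.3333) → pose (1.3810, -2.9402, -0.1368)
step 3: θ'=0.1132 (R=-3.0000) → pose (0.6330, -2.9314, 0.1132)
step 4: θ'=-1.1368 (R=1.6000) → pose (-0.9994, -2.0145, -1.1368)
step 5: θ'=-1.1368 (straight) → pose (-1.6301, -0.6535, -1.1368)
step 6: θ'=-0.8868 (R=-1.0000) → pose (-1.7624, -0.4421, -0.8868)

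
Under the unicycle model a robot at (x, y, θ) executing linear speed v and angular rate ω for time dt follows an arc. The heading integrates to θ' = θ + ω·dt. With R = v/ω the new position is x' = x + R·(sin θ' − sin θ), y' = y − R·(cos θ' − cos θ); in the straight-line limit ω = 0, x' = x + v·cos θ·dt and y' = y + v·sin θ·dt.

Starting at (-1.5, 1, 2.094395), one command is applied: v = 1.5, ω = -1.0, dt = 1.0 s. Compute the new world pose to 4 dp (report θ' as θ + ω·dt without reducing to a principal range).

θ' = 2.0944 + -1.0·1.0 = 1.0944
R = v/ω = 1.5/-1.0 = -1.5000
x' = -1.5 + -1.5000·(sin 1.0944 − sin 2.0944) = -1.5339
y' = 1 − -1.5000·(cos 1.0944 − cos 2.0944) = 2.4379

(-1.5339, 2.4379, 1.0944)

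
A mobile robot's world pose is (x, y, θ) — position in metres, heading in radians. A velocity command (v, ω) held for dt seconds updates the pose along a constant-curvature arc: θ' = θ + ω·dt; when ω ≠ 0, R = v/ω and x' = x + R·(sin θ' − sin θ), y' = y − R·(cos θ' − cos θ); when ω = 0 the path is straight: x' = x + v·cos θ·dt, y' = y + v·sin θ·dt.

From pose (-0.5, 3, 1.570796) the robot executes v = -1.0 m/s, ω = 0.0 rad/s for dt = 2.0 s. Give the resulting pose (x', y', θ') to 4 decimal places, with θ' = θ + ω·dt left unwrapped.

θ' = 1.5708 + 0.0·2.0 = 1.5708
ω = 0 → straight: x' = -0.5 + -1.0·cos(1.5708)·2.0 = -0.5000
y' = 3 + -1.0·sin(1.5708)·2.0 = 1.0000

(-0.5000, 1.0000, 1.5708)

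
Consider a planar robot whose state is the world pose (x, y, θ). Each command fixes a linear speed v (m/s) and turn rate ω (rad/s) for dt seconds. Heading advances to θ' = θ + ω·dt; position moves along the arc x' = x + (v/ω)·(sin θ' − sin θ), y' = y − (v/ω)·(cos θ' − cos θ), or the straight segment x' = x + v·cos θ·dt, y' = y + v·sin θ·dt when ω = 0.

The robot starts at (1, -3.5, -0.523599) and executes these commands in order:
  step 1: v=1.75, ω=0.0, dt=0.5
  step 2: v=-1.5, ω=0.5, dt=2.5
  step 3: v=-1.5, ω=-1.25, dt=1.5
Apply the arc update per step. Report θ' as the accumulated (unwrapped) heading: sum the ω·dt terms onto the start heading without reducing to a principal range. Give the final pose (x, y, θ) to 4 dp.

(-3.6264, -3.8875, -1.1486)

step 1: θ'=-0.5236 (straight) → pose (1.7578, -3.9375, -0.5236)
step 2: θ'=0.7264 (R=-3.0000) → pose (-1.7348, -4.2929, 0.7264)
step 3: θ'=-1.1486 (R=1.2000) → pose (-3.6264, -3.8875, -1.1486)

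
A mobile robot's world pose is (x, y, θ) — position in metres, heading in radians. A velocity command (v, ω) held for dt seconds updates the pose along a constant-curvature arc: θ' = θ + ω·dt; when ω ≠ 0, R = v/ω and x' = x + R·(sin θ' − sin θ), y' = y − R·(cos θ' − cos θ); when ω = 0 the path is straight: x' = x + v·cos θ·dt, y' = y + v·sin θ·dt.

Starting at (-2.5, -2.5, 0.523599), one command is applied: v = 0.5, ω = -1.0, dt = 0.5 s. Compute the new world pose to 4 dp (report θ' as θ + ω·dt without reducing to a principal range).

(-2.2618, -2.4332, 0.0236)

θ' = 0.5236 + -1.0·0.5 = 0.0236
R = v/ω = 0.5/-1.0 = -0.5000
x' = -2.5 + -0.5000·(sin 0.0236 − sin 0.5236) = -2.2618
y' = -2.5 − -0.5000·(cos 0.0236 − cos 0.5236) = -2.4332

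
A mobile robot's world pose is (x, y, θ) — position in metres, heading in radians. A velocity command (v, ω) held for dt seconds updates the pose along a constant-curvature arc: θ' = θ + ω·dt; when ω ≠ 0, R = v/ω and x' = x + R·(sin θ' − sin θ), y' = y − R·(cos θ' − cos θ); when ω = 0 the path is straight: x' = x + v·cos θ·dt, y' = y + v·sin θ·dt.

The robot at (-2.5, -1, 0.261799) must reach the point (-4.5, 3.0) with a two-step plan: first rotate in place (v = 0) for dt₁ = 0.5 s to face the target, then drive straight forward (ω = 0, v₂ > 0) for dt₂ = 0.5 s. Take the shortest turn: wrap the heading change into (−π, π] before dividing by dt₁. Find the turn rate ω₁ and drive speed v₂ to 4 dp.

ω₁ = 3.5453, v₂ = 8.9443

heading to target = atan2(3−-1, -4.5−-2.5) = 2.0344
Δθ = wrap(2.0344 − 0.2618) = 1.7726; ω₁ = Δθ/dt₁ = 3.5453
distance = √((-4.5−-2.5)² + (3−-1)²) = 4.4721; v₂ = distance/dt₂ = 8.9443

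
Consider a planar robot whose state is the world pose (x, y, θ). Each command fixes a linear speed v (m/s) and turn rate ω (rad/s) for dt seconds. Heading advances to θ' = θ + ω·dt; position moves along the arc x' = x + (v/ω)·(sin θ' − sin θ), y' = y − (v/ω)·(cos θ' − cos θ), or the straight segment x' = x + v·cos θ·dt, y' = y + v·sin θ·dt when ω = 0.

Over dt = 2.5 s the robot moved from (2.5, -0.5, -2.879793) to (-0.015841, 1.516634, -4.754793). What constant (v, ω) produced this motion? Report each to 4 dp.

Δθ = -4.754793 − -2.879793 = -1.875000
ω = Δθ/dt = -1.875000/2.5 = -0.7500
R = Δx/(sin θ' − sin θ) = -2.0000
v = R·ω = -2.0000·-0.7500 = 1.5000

v = 1.5000, ω = -0.7500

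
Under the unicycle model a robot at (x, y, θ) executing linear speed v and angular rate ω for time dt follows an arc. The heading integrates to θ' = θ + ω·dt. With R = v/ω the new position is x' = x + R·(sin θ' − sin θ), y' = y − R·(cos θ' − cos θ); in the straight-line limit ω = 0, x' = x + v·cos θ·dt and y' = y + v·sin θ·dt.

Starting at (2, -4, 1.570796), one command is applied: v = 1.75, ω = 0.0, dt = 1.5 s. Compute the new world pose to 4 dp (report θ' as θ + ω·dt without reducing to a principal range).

(2.0000, -1.3750, 1.5708)

θ' = 1.5708 + 0.0·1.5 = 1.5708
ω = 0 → straight: x' = 2 + 1.75·cos(1.5708)·1.5 = 2.0000
y' = -4 + 1.75·sin(1.5708)·1.5 = -1.3750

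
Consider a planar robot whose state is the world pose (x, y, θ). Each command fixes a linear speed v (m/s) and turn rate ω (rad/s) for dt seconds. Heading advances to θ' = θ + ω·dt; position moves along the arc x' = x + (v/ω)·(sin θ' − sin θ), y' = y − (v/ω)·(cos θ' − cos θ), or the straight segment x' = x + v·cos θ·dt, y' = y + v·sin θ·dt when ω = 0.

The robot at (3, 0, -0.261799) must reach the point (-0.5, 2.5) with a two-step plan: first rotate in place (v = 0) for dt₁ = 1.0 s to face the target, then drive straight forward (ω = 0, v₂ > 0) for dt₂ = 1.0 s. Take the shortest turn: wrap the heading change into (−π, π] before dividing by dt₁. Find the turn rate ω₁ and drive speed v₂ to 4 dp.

heading to target = atan2(2.5−0, -0.5−3) = 2.5213
Δθ = wrap(2.5213 − -0.2618) = 2.7831; ω₁ = Δθ/dt₁ = 2.7831
distance = √((-0.5−3)² + (2.5−0)²) = 4.3012; v₂ = distance/dt₂ = 4.3012

ω₁ = 2.7831, v₂ = 4.3012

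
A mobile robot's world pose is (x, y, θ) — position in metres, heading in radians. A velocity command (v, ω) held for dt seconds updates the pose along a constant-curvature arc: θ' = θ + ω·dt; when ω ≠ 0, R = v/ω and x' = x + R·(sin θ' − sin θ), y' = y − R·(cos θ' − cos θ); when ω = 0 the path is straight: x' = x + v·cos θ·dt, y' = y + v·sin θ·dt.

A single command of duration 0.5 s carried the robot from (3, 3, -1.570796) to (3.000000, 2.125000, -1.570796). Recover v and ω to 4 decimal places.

v = 1.7500, ω = 0.0000

Δθ = -1.570796 − -1.570796 = 0.000000
ω = Δθ/dt = 0.000000/0.5 = 0.0000
ω = 0 → v = (Δx·cos θ + Δy·sin θ)/dt = 1.7500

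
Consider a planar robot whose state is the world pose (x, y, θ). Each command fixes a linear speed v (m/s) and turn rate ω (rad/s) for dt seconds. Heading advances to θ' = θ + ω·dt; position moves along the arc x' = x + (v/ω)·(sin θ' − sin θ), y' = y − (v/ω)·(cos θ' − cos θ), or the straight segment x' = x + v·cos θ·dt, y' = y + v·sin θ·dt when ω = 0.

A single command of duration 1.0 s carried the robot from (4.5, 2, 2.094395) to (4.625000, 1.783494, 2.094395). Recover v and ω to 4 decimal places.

Δθ = 2.094395 − 2.094395 = 0.000000
ω = Δθ/dt = 0.000000/1.0 = 0.0000
ω = 0 → v = (Δx·cos θ + Δy·sin θ)/dt = -0.2500

v = -0.2500, ω = 0.0000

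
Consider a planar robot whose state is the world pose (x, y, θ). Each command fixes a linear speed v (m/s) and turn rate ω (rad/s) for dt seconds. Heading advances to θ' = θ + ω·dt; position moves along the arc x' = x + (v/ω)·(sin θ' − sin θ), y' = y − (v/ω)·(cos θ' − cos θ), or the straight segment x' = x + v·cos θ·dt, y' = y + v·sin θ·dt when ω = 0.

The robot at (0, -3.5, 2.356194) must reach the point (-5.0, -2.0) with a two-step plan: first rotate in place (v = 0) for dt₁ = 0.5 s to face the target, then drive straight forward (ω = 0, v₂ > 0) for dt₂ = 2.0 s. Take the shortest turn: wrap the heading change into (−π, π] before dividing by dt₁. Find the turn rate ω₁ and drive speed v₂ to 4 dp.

ω₁ = 0.9879, v₂ = 2.6101

heading to target = atan2(-2−-3.5, -5−0) = 2.8501
Δθ = wrap(2.8501 − 2.3562) = 0.4939; ω₁ = Δθ/dt₁ = 0.9879
distance = √((-5−0)² + (-2−-3.5)²) = 5.2202; v₂ = distance/dt₂ = 2.6101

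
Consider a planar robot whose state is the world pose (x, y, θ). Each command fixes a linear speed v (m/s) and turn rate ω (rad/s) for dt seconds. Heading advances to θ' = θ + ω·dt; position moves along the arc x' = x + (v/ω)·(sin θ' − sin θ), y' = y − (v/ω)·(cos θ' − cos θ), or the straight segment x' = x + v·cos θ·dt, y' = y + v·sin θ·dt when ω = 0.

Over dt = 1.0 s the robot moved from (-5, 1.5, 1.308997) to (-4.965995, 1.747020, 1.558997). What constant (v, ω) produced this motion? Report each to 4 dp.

Δθ = 1.558997 − 1.308997 = 0.250000
ω = Δθ/dt = 0.250000/1.0 = 0.2500
R = −Δy/(cos θ' − cos θ) = 1.0000
v = R·ω = 1.0000·0.2500 = 0.2500

v = 0.2500, ω = 0.2500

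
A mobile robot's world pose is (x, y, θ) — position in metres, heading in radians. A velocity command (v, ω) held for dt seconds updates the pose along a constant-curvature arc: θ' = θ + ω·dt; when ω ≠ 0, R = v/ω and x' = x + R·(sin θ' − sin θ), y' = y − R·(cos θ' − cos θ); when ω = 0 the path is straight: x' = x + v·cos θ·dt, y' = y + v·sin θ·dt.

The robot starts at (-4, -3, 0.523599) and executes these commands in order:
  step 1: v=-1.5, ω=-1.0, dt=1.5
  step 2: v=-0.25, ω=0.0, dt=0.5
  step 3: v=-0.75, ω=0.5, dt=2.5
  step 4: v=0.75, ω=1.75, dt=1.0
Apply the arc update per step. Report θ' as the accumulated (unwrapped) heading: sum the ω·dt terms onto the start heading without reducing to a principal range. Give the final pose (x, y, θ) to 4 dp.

step 1: θ'=-0.9764 (R=1.5000) → pose (-5.9927, -2.5410, -0.9764)
step 2: θ'=-0.9764 (straight) → pose (-6.0627, -2.4374, -0.9764)
step 3: θ'=0.2736 (R=-1.5000) → pose (-7.7108, -1.8332, 0.2736)
step 4: θ'=2.0236 (R=0.4286) → pose (-7.4412, -1.2331, 2.0236)

(-7.4412, -1.2331, 2.0236)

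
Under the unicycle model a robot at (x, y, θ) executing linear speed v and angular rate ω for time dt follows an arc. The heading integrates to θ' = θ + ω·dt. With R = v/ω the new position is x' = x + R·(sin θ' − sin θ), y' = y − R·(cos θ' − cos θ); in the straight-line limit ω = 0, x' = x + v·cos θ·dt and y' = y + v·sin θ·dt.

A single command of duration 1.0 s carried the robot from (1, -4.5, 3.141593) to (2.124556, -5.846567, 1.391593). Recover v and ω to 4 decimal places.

v = -2.0000, ω = -1.7500

Δθ = 1.391593 − 3.141593 = -1.750000
ω = Δθ/dt = -1.750000/1.0 = -1.7500
R = −Δy/(cos θ' − cos θ) = 1.1429
v = R·ω = 1.1429·-1.7500 = -2.0000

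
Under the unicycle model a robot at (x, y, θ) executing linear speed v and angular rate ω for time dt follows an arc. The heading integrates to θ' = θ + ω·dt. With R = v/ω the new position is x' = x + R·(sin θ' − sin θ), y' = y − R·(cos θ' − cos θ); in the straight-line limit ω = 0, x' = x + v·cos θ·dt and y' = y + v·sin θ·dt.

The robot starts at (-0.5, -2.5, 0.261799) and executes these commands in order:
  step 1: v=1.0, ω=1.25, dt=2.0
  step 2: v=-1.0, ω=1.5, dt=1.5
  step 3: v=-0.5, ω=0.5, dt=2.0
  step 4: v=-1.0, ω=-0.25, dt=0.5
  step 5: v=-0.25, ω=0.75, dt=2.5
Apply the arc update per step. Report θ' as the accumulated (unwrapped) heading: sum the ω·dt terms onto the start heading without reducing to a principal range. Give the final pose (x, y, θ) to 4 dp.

(-1.1464, 0.3869, 7.7618)

step 1: θ'=2.7618 (R=0.8000) → pose (-0.4105, -0.9843, 2.7618)
step 2: θ'=5.0118 (R=-0.6667) → pose (0.4737, -0.1685, 5.0118)
step 3: θ'=6.0118 (R=-1.0000) → pose (-0.2138, 0.5000, 6.0118)
step 4: θ'=5.8868 (R=4.0000) → pose (-0.6858, 0.6637, 5.8868)
step 5: θ'=7.7618 (R=-0.3333) → pose (-1.1464, 0.3869, 7.7618)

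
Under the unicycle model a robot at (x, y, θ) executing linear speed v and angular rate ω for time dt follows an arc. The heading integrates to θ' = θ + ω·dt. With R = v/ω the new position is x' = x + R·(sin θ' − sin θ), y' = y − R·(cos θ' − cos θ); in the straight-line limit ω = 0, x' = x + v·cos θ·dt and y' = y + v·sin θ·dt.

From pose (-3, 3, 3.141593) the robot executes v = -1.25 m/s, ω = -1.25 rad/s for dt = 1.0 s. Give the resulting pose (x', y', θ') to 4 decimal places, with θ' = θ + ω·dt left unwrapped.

θ' = 3.1416 + -1.25·1.0 = 1.8916
R = v/ω = -1.25/-1.25 = 1.0000
x' = -3 + 1.0000·(sin 1.8916 − sin 3.1416) = -2.0510
y' = 3 − 1.0000·(cos 1.8916 − cos 3.1416) = 2.3153

(-2.0510, 2.3153, 1.8916)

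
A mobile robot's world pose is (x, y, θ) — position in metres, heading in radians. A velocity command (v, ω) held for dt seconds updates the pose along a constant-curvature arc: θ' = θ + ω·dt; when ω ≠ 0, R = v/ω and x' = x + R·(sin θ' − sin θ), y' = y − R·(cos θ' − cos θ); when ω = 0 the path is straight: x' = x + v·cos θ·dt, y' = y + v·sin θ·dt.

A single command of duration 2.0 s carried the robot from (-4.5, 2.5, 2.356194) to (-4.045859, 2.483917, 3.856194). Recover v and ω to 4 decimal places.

Δθ = 3.856194 − 2.356194 = 1.500000
ω = Δθ/dt = 1.500000/2.0 = 0.7500
R = Δx/(sin θ' − sin θ) = -0.3333
v = R·ω = -0.3333·0.7500 = -0.2500

v = -0.2500, ω = 0.7500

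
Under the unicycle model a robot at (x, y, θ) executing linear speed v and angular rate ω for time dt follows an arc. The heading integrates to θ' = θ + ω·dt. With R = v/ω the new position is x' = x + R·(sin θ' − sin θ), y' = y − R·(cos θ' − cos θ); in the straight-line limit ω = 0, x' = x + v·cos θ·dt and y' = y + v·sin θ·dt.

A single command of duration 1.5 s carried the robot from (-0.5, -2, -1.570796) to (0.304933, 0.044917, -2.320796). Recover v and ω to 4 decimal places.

v = -1.5000, ω = -0.5000

Δθ = -2.320796 − -1.570796 = -0.750000
ω = Δθ/dt = -0.750000/1.5 = -0.5000
R = −Δy/(cos θ' − cos θ) = 3.0000
v = R·ω = 3.0000·-0.5000 = -1.5000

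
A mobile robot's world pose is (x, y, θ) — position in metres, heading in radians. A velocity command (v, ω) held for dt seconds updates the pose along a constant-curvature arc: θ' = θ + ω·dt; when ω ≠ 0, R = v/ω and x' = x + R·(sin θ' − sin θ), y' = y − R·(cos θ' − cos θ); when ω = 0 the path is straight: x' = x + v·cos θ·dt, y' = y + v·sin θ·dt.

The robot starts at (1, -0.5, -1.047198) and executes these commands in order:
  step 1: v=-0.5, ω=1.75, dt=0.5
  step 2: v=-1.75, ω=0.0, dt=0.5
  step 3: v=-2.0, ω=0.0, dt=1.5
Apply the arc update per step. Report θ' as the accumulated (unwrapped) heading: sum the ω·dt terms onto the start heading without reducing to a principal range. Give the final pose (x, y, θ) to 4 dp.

step 1: θ'=-0.1722 (R=-0.2857) → pose (0.8015, -0.3614, -0.1722)
step 2: θ'=-0.1722 (straight) → pose (-0.0605, -0.2114, -0.1722)
step 3: θ'=-0.1722 (straight) → pose (-3.0162, 0.3026, -0.1722)

(-3.0162, 0.3026, -0.1722)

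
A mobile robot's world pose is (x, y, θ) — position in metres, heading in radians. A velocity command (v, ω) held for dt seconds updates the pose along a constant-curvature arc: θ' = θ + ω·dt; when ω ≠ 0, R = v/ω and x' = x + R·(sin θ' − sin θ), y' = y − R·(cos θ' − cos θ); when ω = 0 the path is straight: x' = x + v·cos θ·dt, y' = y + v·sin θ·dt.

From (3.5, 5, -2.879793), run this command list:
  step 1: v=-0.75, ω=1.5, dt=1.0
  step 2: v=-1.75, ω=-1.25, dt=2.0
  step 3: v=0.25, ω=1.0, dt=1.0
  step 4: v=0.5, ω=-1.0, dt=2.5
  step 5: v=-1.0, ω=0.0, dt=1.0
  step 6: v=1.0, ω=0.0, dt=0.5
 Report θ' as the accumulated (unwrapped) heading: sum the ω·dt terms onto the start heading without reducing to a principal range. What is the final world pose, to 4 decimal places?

(5.1136, 7.3355, -5.3798)

step 1: θ'=-1.3798 (R=-0.5000) → pose (3.8615, 5.5779, -1.3798)
step 2: θ'=-3.8798 (R=1.4000) → pose (6.1782, 6.8792, -3.8798)
step 3: θ'=-2.8798 (R=0.2500) → pose (5.9452, 6.9358, -2.8798)
step 4: θ'=-5.3798 (R=-0.5000) → pose (5.4231, 7.7282, -5.3798)
step 5: θ'=-5.3798 (straight) → pose (4.8042, 6.9428, -5.3798)
step 6: θ'=-5.3798 (straight) → pose (5.1136, 7.3355, -5.3798)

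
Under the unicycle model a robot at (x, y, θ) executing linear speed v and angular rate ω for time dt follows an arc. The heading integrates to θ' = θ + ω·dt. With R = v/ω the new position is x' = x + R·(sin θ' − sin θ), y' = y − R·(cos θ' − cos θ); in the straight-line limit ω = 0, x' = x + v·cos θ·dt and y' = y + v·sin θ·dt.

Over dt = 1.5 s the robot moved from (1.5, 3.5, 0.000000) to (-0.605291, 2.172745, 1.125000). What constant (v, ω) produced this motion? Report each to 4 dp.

Δθ = 1.125000 − 0.000000 = 1.125000
ω = Δθ/dt = 1.125000/1.5 = 0.7500
R = Δx/(sin θ' − sin θ) = -2.3333
v = R·ω = -2.3333·0.7500 = -1.7500

v = -1.7500, ω = 0.7500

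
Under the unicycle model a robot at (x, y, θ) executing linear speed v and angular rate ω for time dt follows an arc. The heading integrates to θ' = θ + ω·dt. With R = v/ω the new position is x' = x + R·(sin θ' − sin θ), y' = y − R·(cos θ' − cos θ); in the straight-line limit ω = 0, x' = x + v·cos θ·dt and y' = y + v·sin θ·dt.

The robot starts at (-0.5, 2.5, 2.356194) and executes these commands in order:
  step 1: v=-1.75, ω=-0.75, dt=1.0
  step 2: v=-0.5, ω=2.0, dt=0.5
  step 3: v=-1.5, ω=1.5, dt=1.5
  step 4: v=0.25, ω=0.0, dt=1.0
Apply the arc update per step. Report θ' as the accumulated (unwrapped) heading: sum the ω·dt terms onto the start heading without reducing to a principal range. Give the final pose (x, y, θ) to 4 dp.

step 1: θ'=1.6062 (R=2.3333) → pose (0.1820, 0.9327, 1.6062)
step 2: θ'=2.6062 (R=-0.2500) → pose (0.3043, 0.7265, 2.6062)
step 3: θ'=4.8562 (R=-1.0000) → pose (1.8041, 1.7299, 4.8562)
step 4: θ'=4.8562 (straight) → pose (1.8399, 1.4824, 4.8562)

(1.8399, 1.4824, 4.8562)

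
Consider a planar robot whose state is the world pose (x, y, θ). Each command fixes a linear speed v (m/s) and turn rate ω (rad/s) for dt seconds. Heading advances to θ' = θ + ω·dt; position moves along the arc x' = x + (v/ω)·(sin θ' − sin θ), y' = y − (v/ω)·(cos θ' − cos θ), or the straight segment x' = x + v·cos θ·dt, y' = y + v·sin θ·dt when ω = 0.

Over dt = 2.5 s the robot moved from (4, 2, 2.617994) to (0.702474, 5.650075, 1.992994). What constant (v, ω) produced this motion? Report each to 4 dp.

v = 2.0000, ω = -0.2500

Δθ = 1.992994 − 2.617994 = -0.625000
ω = Δθ/dt = -0.625000/2.5 = -0.2500
R = −Δy/(cos θ' − cos θ) = -8.0000
v = R·ω = -8.0000·-0.2500 = 2.0000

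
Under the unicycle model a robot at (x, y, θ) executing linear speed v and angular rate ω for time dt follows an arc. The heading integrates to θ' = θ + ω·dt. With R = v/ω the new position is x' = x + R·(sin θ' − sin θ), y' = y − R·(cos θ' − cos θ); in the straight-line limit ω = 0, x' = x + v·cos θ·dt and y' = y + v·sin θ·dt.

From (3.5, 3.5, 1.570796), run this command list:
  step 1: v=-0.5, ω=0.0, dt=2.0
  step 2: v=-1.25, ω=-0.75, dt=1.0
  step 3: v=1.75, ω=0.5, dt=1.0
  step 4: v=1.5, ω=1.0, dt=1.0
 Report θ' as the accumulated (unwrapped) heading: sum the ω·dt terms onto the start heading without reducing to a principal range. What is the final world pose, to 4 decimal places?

(3.5273, 4.2773, 2.3208)

step 1: θ'=1.5708 (straight) → pose (3.5000, 2.5000, 1.5708)
step 2: θ'=0.8208 (R=1.6667) → pose (3.0528, 1.3639, 0.8208)
step 3: θ'=1.3208 (R=3.5000) → pose (3.8831, 2.8838, 1.3208)
step 4: θ'=2.3208 (R=1.5000) → pose (3.5273, 4.2773, 2.3208)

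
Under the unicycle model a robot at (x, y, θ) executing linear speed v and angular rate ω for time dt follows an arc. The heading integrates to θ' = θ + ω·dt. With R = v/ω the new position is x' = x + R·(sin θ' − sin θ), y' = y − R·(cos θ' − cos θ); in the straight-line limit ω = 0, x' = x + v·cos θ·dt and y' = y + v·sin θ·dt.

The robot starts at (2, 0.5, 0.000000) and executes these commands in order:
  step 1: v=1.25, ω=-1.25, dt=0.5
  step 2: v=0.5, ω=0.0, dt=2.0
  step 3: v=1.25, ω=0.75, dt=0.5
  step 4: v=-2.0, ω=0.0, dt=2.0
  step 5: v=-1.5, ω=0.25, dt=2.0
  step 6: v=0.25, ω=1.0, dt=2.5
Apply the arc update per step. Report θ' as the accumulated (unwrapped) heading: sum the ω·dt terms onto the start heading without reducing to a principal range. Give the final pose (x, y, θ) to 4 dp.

(-2.8521, 0.9255, 2.7500)

step 1: θ'=-0.6250 (R=-1.0000) → pose (2.5851, 0.3110, -0.6250)
step 2: θ'=-0.6250 (straight) → pose (3.3961, -0.2741, -0.6250)
step 3: θ'=-0.2500 (R=1.6667) → pose (3.9589, -0.5374, -0.2500)
step 4: θ'=-0.2500 (straight) → pose (0.0832, 0.4522, -0.2500)
step 5: θ'=0.2500 (R=-6.0000) → pose (-2.8856, 0.4522, 0.2500)
step 6: θ'=2.7500 (R=0.2500) → pose (-2.8521, 0.9255, 2.7500)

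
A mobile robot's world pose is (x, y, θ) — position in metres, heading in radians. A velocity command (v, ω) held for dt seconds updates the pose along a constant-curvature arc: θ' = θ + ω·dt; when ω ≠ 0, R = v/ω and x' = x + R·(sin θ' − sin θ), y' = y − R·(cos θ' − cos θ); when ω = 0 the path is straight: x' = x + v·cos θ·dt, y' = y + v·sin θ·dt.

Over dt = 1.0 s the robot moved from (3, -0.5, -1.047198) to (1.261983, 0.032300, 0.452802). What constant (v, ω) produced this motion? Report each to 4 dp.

Δθ = 0.452802 − -1.047198 = 1.500000
ω = Δθ/dt = 1.500000/1.0 = 1.5000
R = Δx/(sin θ' − sin θ) = -1.3333
v = R·ω = -1.3333·1.5000 = -2.0000

v = -2.0000, ω = 1.5000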